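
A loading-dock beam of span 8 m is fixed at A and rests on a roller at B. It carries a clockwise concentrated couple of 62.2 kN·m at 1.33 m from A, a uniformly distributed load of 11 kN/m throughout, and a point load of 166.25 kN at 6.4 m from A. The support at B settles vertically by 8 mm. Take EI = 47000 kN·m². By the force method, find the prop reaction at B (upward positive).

R_B = 151.4 kN

Release the roller at B. Primary structure: cantilever fixed at A.
Free-end deflection of the primary structure under the applied loading (downward +):
  clockwise couple 62.2 at a = 1.33: M₀a(2L − a)/(2EI) = 606.8/EI
  UDL 11: wL⁴/(8EI) = 5632/EI
  point load 166.25 at a = 6.4: Pa²(3L − a)/(6EI) = 19975/EI
  δ_0 = 26214/EI
Flexibility coefficient — unit upward force at B: δ_{BB} = L³/(3EI) = 170.7/EI.
With EI = 47000 kN·m²: δ_0 = 0.55774 m and δ_{BB} = 0.003631 m/kN.
Compatibility — the beam at B must follow the support down by 0.008 m: δ_0 − R_B·δ_{BB} = 0.008, so R_B = (0.55774 − 0.008)/0.003631 = 151.4 kN.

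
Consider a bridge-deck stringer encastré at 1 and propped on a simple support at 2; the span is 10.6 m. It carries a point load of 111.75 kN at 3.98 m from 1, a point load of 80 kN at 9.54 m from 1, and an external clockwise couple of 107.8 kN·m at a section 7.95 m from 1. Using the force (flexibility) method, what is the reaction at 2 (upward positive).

R_2 = 103 kN

Take the reaction at 2 as the redundant and release it; the primary structure is a cantilever fixed at 1.
Free-end deflection of the primary structure under the applied loading (downward +):
  point load 111.75 at a = 3.98: Pa²(3L − a)/(6EI) = 8208/EI
  point load 80 at a = 9.54: Pa²(3L − a)/(6EI) = 27012/EI
  clockwise couple 107.8 at a = 7.95: M₀a(2L − a)/(2EI) = 5678/EI
  δ_0 = 40898/EI
Tip deflection under a unit load at 2: L³/(3EI) = 397/EI.
The prop prevents deflection at 2: R_2 = δ_0/δ_{22} = 40898/397 = 103 kN.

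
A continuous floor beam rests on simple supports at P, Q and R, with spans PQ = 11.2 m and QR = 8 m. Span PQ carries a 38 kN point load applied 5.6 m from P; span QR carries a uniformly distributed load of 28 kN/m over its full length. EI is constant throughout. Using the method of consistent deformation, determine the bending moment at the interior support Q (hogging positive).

Insert a hinge at Q; M_Q is the redundant, and each span becomes simply supported.
Discontinuity in slope at Q on the released structure — sum the simple-span end rotations:
  span PQ: point load 38 at a = 5.6: Pab(L + a)/(6LEI) = 297.9/EI
  span QR: UDL 28: wL³/(24EI) = 597.3/EI
  relative rotation θ_0 = (297.9 + 597.3)/EI = 895.3/EI
A unit hogging moment at Q produces rotation L₁/(3EI) + L₂/(3EI) = 6.4/EI.
Compatibility: M_Q·(L₁+L₂)/(3EI) = θ_0, giving M_Q = 139.9 kN·m (hogging).

M_Q = 139.9 kN·m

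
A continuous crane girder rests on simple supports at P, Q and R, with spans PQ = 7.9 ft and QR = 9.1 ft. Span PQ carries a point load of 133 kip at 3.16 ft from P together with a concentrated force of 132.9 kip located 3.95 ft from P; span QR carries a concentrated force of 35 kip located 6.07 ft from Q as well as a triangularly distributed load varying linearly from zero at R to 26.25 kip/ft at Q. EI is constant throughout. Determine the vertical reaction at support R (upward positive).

Insert a hinge at Q; M_Q is the redundant, and each span becomes simply supported.
Discontinuity in slope at Q on the released structure — sum the simple-span end rotations:
  span PQ: point load 133 at a = 3.16: Pab(L + a)/(6LEI) = 464.8/EI
  span PQ: point load 132.9 at a = 3.95: Pab(L + a)/(6LEI) = 518.4/EI
  span QR: point load 35 at a = 6.07: Pab(L + b)/(6LEI) = 143/EI
  span QR: triangular load, peak 26.25: w₀L³/(45EI) = 439.6/EI
  relative rotation θ_0 = (983.2 + 582.6)/EI = 1566/EI
A unit hogging moment at Q produces rotation L₁/(3EI) + L₂/(3EI) = 5.667/EI.
Slope continuity at Q: θ_0 = M_Q·5.667/EI, so M_Q = 1566/5.667 = 276.3 kip·ft (hogging).
Span QR, ΣM about R: R_Q^{QR}·9.1 = 830.6 + 276.3, so R_Q^{QR} = 121.6 kip and R_R = 154.4 − 121.6 = 32.79 kip.

R_R = 32.79 kip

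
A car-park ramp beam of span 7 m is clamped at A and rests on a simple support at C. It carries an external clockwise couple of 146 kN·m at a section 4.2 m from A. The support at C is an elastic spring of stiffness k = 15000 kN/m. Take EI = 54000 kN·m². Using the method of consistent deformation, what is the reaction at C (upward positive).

Take the reaction at C as the redundant and release it; the primary structure is a cantilever fixed at A.
Free-end deflection of the primary structure under the applied loading (downward +):
  clockwise couple 146 at a = 4.2: M₀a(2L − a)/(2EI) = 3005/EI
Tip deflection under a unit load at C: L³/(3EI) = 114.3/EI.
With EI = 54000 kN·m²: δ_0 = 0.055642 m and δ_{CC} = 0.002117 m/kN.
Compatibility — the spring shortens by R_C/k under the reaction it provides: δ_0 − R_C·δ_{CC} = R_C/k. With 1/k = 0.000067 m/kN, R_C = δ_0 / (δ_{CC} + 1/k) = 0.055642 / (0.002117 + 0.000067) = 25.48 kN.

R_C = 25.48 kN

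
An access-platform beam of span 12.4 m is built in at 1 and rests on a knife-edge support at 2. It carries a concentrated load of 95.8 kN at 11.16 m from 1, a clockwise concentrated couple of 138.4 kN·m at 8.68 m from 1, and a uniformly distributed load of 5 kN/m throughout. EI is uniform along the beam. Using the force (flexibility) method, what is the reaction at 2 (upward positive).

R_2 = 120 kN

Remove the prop at 2; the released (primary) structure is a cantilever built in at 1.
Downward deflection at the released point 2 due to the loads:
  point load 95.8 at a = 11.16: Pa²(3L − a)/(6EI) = 51783/EI
  clockwise couple 138.4 at a = 8.68: M₀a(2L − a)/(2EI) = 9683/EI
  UDL 5: wL⁴/(8EI) = 14776/EI
  δ_0 = 76241/EI
Tip deflection under a unit load at 2: L³/(3EI) = 635.5/EI.
The prop prevents deflection at 2: R_2 = δ_0/δ_{22} = 76241/635.5 = 120 kN.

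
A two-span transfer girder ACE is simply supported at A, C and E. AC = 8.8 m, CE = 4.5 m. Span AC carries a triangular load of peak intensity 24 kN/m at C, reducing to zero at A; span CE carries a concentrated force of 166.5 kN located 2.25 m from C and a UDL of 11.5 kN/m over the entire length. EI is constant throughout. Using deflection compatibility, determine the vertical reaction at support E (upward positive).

R_E = 78.16 kN

Insert a hinge at C; M_C is the redundant, and each span becomes simply supported.
Rotations at C on the released spans (each span's end-slope, ×1/EI):
  span AC: triangular load, peak 24: w₀L³/(45EI) = 363.5/EI
  span CE: point load 166.5 at a = 2.25: Pab(L + b)/(6LEI) = 210.7/EI
  span CE: UDL 11.5: wL³/(24EI) = 43.66/EI
  relative rotation θ_0 = (363.5 + 254.4)/EI = 617.8/EI
A unit hogging moment at C produces rotation L₁/(3EI) + L₂/(3EI) = 4.433/EI.
Compatibility: M_C·(L₁+L₂)/(3EI) = θ_0, giving M_C = 139.4 kN·m (hogging).
Span CE, ΣM about E: R_C^{CE}·4.5 = 491.1 + 139.4, so R_C^{CE} = 140.1 kN and R_E = 218.2 − 140.1 = 78.16 kN.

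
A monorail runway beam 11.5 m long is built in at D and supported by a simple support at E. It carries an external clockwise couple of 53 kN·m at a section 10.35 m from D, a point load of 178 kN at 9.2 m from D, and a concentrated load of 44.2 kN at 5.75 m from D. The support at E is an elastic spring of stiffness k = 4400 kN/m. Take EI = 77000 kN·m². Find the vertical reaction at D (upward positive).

R_D = 81.1 kN

Take the reaction at E as the redundant and release it; the primary structure is a cantilever fixed at D.
Deflection at E on the released cantilever, summing each load's contribution:
  clockwise couple 53 at a = 10.35: M₀a(2L − a)/(2EI) = 3470/EI
  point load 178 at a = 9.2: Pa²(3L − a)/(6EI) = 63528/EI
  point load 44.2 at a = 5.75: Pa²(3L − a)/(6EI) = 7002/EI
  δ_0 = 74000/EI
Tip deflection under a unit load at E: L³/(3EI) = 507/EI.
With EI = 77000 kN·m²: δ_0 = 0.96104 m and δ_{EE} = 0.006584 m/kN.
Compatibility — the spring shortens by R_E/k under the reaction it provides: δ_0 − R_E·δ_{EE} = R_E/k. With 1/k = 0.000227 m/kN, R_E = δ_0 / (δ_{EE} + 1/k) = 0.96104 / (0.006584 + 0.000227) = 141.1 kN.
Vertical equilibrium: R_D = ΣP − R_E = 222.2 − 141.1 = 81.1 kN.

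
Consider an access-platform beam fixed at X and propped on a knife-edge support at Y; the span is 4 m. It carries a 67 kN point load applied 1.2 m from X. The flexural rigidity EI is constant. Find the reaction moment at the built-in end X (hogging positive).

M_X = 47.84 kN·m

Take the reaction at Y as the redundant and release it; the primary structure is a cantilever fixed at X.
Downward deflection at the released point Y due to the loads:
  point load 67 at a = 1.2: Pa²(3L − a)/(6EI) = 173.7/EI
Flexibility coefficient — unit upward force at Y: δ_{YY} = L³/(3EI) = 21.33/EI.
Compatibility at Y: δ_0 − R_Y·δ_{YY} = 0, so R_Y = 173.7/21.33 = 8.14 kN.
Moment equilibrium about X: M_X = Σ(load moments about X) − R_Y·L = 80.4 − 8.14×4 = 47.84 kN·m.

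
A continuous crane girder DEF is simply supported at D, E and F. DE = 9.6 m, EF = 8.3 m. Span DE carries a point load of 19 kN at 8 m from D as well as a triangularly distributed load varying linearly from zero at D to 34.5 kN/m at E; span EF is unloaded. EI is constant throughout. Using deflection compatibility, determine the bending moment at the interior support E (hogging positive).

Insert a hinge at E; M_E is the redundant, and each span becomes simply supported.
End slopes at the hinge E, treating each span as simply supported:
  span DE: point load 19 at a = 8: Pab(L + a)/(6LEI) = 74.31/EI
  span DE: triangular load, peak 34.5: w₀L³/(45EI) = 678.3/EI
  relative rotation θ_0 = (752.6 + 0)/EI = 752.6/EI
A unit hogging moment at E produces rotation L₁/(3EI) + L₂/(3EI) = 5.967/EI.
Slope continuity at E: θ_0 = M_E·5.967/EI, so M_E = 752.6/5.967 = 126.1 kN·m (hogging).

M_E = 126.1 kN·m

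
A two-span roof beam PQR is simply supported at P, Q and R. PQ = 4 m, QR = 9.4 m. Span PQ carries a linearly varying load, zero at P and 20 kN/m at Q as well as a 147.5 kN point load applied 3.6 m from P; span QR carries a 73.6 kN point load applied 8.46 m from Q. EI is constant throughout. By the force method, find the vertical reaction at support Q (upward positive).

Take M_Q as the redundant. Released structure: two simple spans PQ and QR with a hinge at Q.
End slopes at the hinge Q, treating each span as simply supported:
  span PQ: triangular load, peak 20: w₀L³/(45EI) = 28.44/EI
  span PQ: point load 147.5 at a = 3.6: Pab(L + a)/(6LEI) = 67.26/EI
  span QR: point load 73.6 at a = 8.46: Pab(L + b)/(6LEI) = 107.3/EI
  relative rotation θ_0 = (95.7 + 107.3)/EI = 203/EI
A unit hogging moment at Q produces rotation L₁/(3EI) + L₂/(3EI) = 4.467/EI.
Slope continuity at Q: θ_0 = M_Q·4.467/EI, so M_Q = 203/4.467 = 45.45 kN·m (hogging).
Span PQ, ΣM about P with M_Q applied at Q: R_Q^{PQ}·4 = 637.7 + 45.45, so R_Q^{PQ} = 170.8 kN and R_P = 187.5 − 170.8 = 16.72 kN.
Span QR, ΣM about R: R_Q^{QR}·9.4 = 69.18 + 45.45, so R_Q^{QR} = 12.2 kN and R_R = 73.6 − 12.2 = 61.4 kN.
R_Q = 170.8 + 12.2 = 183 kN.

R_Q = 183 kN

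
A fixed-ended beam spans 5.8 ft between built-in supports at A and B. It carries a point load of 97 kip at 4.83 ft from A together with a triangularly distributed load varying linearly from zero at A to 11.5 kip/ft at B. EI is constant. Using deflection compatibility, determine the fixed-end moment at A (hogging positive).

Release both end moments; the primary structure is a simply-supported span AB with redundants M_A and M_B.
End rotations of the released simple span under the applied load (×1/EI):
  at A: point load 97 at a = 4.83: Pab(L + b)/(6LEI) = 88.41/EI
  at B: point load 97 at a = 4.83: Pab(L + a)/(6LEI) = 138.8/EI
  at A: triangular load, peak 11.5: 7w₀L³/(360EI) = 43.63/EI
  at B: triangular load, peak 11.5: w₀L³/(45EI) = 49.86/EI
  θ_A0 = 132/EI,  θ_B0 = 188.7/EI
Flexibility coefficients: a unit moment at one end gives L/(3EI) there and L/(6EI) at the far end, so f₁₁ = f₂₂ = 1.933/EI and f₁₂ = f₂₁ = 0.9667/EI.
Compatibility — zero rotation at each built-in end:
  1.933 M_A + 0.9667 M_B = 132
  0.9667 M_A + 1.933 M_B = 188.7
Solving the pair gives M_A = 26 kip·ft and M_B = 84.59 kip·ft (hogging).

M_A = 26 kip·ft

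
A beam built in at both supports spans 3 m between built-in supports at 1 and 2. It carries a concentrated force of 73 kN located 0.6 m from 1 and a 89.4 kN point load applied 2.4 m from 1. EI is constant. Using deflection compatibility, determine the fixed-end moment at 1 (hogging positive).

M_1 = 36.61 kN·m

Take the two fixed-end moments M_1, M_2 as redundants; the released structure is the simple span 12.
On the primary (simply-supported) span, the end slopes from the loading are:
  at 1: point load 73 at a = 0.6: Pab(L + b)/(6LEI) = 31.54/EI
  at 2: point load 73 at a = 0.6: Pab(L + a)/(6LEI) = 21.02/EI
  at 1: point load 89.4 at a = 2.4: Pab(L + b)/(6LEI) = 25.75/EI
  at 2: point load 89.4 at a = 2.4: Pab(L + a)/(6LEI) = 38.62/EI
  θ_10 = 57.28/EI,  θ_20 = 59.64/EI
Flexibility coefficients: a unit moment at one end gives L/(3EI) there and L/(6EI) at the far end, so f₁₁ = f₂₂ = 1/EI and f₁₂ = f₂₁ = 0.5/EI.
Compatibility — zero rotation at each built-in end:
  1 M_1 + 0.5 M_2 = 57.28
  0.5 M_1 + 1 M_2 = 59.64
Solving the pair gives M_1 = 36.61 kN·m and M_2 = 41.34 kN·m (hogging).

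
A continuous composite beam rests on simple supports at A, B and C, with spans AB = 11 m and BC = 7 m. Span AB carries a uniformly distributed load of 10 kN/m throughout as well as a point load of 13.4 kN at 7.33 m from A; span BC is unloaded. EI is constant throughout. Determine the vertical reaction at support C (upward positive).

R_C = -15.59 kN

Release continuity at B by inserting a hinge; the redundant is the internal moment M_B. The primary structure is two simply-supported spans AB and BC.
End slopes at the hinge B, treating each span as simply supported:
  span AB: UDL 10: wL³/(24EI) = 554.6/EI
  span AB: point load 13.4 at a = 7.33: Pab(L + a)/(6LEI) = 100.1/EI
  relative rotation θ_0 = (654.7 + 0)/EI = 654.7/EI
A unit hogging moment at B produces rotation L₁/(3EI) + L₂/(3EI) = 6/EI.
Slope continuity at B: θ_0 = M_B·6/EI, so M_B = 654.7/6 = 109.1 kN·m (hogging).
Span BC, ΣM about C: R_B^{BC}·7 = 0 + 109.1, so R_B^{BC} = 15.59 kN and R_C = 0 − 15.59 = -15.59 kN.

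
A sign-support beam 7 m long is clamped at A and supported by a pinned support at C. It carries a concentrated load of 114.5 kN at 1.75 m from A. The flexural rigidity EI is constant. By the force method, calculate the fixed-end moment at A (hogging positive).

Release the roller at C. Primary structure: cantilever fixed at A.
Downward deflection at the released point C due to the loads:
  point load 114.5 at a = 1.75: Pa²(3L − a)/(6EI) = 1125/EI
Tip deflection under a unit load at C: L³/(3EI) = 114.3/EI.
The prop prevents deflection at C: R_C = δ_0/δ_{CC} = 1125/114.3 = 9.84 kN.
Moment equilibrium about A: M_A = Σ(load moments about A) − R_C·L = 200.4 − 9.84×7 = 131.5 kN·m.

M_A = 131.5 kN·m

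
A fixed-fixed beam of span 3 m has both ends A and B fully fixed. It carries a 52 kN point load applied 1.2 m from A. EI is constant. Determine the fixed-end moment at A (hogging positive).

M_A = 22.46 kN·m

Take the two fixed-end moments M_A, M_B as redundants; the released structure is the simple span AB.
On the primary (simply-supported) span, the end slopes from the loading are:
  at A: point load 52 at a = 1.2: Pab(L + b)/(6LEI) = 29.95/EI
  at B: point load 52 at a = 1.2: Pab(L + a)/(6LEI) = 26.21/EI
  θ_A0 = 29.95/EI,  θ_B0 = 26.21/EI
Flexibility coefficients: a unit moment at one end gives L/(3EI) there and L/(6EI) at the far end, so f₁₁ = f₂₂ = 1/EI and f₁₂ = f₂₁ = 0.5/EI.
Compatibility — zero rotation at each built-in end:
  1 M_A + 0.5 M_B = 29.95
  0.5 M_A + 1 M_B = 26.21
Solving the pair gives M_A = 22.46 kN·m and M_B = 14.98 kN·m (hogging).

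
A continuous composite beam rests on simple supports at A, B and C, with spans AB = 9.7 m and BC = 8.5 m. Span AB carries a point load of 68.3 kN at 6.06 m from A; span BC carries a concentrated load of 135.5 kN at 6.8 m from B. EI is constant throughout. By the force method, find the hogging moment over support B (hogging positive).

Insert a hinge at B; M_B is the redundant, and each span becomes simply supported.
End slopes at the hinge B, treating each span as simply supported:
  span AB: point load 68.3 at a = 6.06: Pab(L + a)/(6LEI) = 408/EI
  span BC: point load 135.5 at a = 6.8: Pab(L + b)/(6LEI) = 313.3/EI
  relative rotation θ_0 = (408 + 313.3)/EI = 721.2/EI
A unit hogging moment at B produces rotation L₁/(3EI) + L₂/(3EI) = 6.067/EI.
Slope continuity at B: θ_0 = M_B·6.067/EI, so M_B = 721.2/6.067 = 118.9 kN·m (hogging).

M_B = 118.9 kN·m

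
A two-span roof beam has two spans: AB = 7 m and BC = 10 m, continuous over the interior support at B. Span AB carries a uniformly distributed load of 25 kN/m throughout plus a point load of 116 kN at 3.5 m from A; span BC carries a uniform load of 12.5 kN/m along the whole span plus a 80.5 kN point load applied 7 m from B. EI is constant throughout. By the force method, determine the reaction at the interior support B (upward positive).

Release continuity at B by inserting a hinge; the redundant is the internal moment M_B. The primary structure is two simply-supported spans AB and BC.
Discontinuity in slope at B on the released structure — sum the simple-span end rotations:
  span AB: UDL 25: wL³/(24EI) = 357.3/EI
  span AB: point load 116 at a = 3.5: Pab(L + a)/(6LEI) = 355.2/EI
  span BC: UDL 12.5: wL³/(24EI) = 520.8/EI
  span BC: point load 80.5 at a = 7: Pab(L + b)/(6LEI) = 366.3/EI
  relative rotation θ_0 = (712.5 + 887.1)/EI = 1600/EI
A unit hogging moment at B produces rotation L₁/(3EI) + L₂/(3EI) = 5.667/EI.
Compatibility: M_B·(L₁+L₂)/(3EI) = θ_0, giving M_B = 282.3 kN·m (hogging).
Span AB, ΣM about A with M_B applied at B: R_B^{AB}·7 = 1018 + 282.3, so R_B^{AB} = 185.8 kN and R_A = 291 − 185.8 = 105.2 kN.
Span BC, ΣM about C: R_B^{BC}·10 = 866.5 + 282.3, so R_B^{BC} = 114.9 kN and R_C = 205.5 − 114.9 = 90.62 kN.
R_B = 185.8 + 114.9 = 300.7 kN.

R_B = 300.7 kN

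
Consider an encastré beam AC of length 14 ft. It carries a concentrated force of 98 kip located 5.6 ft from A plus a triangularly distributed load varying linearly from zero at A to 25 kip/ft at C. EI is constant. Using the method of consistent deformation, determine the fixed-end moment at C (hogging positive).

Release both end moments; the primary structure is a simply-supported span AC with redundants M_A and M_C.
End rotations of the released simple span under the applied load (×1/EI):
  at A: point load 98 at a = 5.6: Pab(L + b)/(6LEI) = 1229/EI
  at C: point load 98 at a = 5.6: Pab(L + a)/(6LEI) = 1076/EI
  at A: triangular load, peak 25: 7w₀L³/(360EI) = 1334/EI
  at C: triangular load, peak 25: w₀L³/(45EI) = 1524/EI
  θ_A0 = 2563/EI,  θ_C0 = 2600/EI
Flexibility coefficients: a unit moment at one end gives L/(3EI) there and L/(6EI) at the far end, so f₁₁ = f₂₂ = 4.667/EI and f₁₂ = f₂₁ = 2.333/EI.
Compatibility — zero rotation at each built-in end:
  4.667 M_A + 2.333 M_C = 2563
  2.333 M_A + 4.667 M_C = 2600
Solving the pair gives M_A = 360.9 kip·ft and M_C = 376.7 kip·ft (hogging).

M_C = 376.7 kip·ft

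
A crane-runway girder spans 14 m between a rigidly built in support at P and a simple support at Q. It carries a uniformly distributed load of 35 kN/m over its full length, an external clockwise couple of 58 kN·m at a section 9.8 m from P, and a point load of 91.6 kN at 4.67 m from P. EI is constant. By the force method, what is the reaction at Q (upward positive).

R_Q = 203 kN

Release the roller at Q. Primary structure: cantilever fixed at P.
Downward deflection at the released point Q due to the loads:
  UDL 35: wL⁴/(8EI) = 168070/EI
  clockwise couple 58 at a = 9.8: M₀a(2L − a)/(2EI) = 5172/EI
  point load 91.6 at a = 4.67: Pa²(3L − a)/(6EI) = 12429/EI
  δ_0 = 185671/EI
Tip deflection under a unit load at Q: L³/(3EI) = 914.7/EI.
The prop prevents deflection at Q: R_Q = δ_0/δ_{QQ} = 185671/914.7 = 203 kN.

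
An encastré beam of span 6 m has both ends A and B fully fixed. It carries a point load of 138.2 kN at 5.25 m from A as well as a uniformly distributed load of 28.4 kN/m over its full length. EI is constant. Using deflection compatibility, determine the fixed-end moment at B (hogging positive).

Take the two fixed-end moments M_A, M_B as redundants; the released structure is the simple span AB.
Simple-span end rotations at A and B under the given loads:
  at A: point load 138.2 at a = 5.25: Pab(L + b)/(6LEI) = 102/EI
  at B: point load 138.2 at a = 5.25: Pab(L + a)/(6LEI) = 170.1/EI
  at A: UDL 28.4: wL³/(24EI) = 255.6/EI
  at B: UDL 28.4: wL³/(24EI) = 255.6/EI
  θ_A0 = 357.6/EI,  θ_B0 = 425.7/EI
Flexibility coefficients: a unit moment at one end gives L/(3EI) there and L/(6EI) at the far end, so f₁₁ = f₂₂ = 2/EI and f₁₂ = f₂₁ = 1/EI.
Compatibility — zero rotation at each built-in end:
  2 M_A + 1 M_B = 357.6
  1 M_A + 2 M_B = 425.7
Solving the pair gives M_A = 96.54 kN·m and M_B = 164.6 kN·m (hogging).

M_B = 164.6 kN·m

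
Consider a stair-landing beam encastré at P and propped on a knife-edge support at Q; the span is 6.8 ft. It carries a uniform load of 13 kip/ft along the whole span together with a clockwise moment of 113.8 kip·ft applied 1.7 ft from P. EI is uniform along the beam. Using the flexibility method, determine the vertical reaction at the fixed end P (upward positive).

R_P = 44.27 kip

Remove the prop at Q; the released (primary) structure is a cantilever built in at P.
Primary-structure tip deflection at Q by superposition:
  UDL 13: wL⁴/(8EI) = 3474/EI
  clockwise couple 113.8 at a = 1.7: M₀a(2L − a)/(2EI) = 1151/EI
  δ_0 = 4626/EI
Flexibility coefficient — unit upward force at Q: δ_{QQ} = L³/(3EI) = 104.8/EI.
The prop prevents deflection at Q: R_Q = δ_0/δ_{QQ} = 4626/104.8 = 44.13 kip.
Vertical equilibrium: R_P = ΣP − R_Q = 88.4 − 44.13 = 44.27 kip.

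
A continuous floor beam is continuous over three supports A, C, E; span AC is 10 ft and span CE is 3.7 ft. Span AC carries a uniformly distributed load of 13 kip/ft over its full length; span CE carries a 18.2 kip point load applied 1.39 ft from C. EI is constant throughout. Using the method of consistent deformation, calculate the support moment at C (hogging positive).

M_C = 122.1 kip·ft

Take M_C as the redundant. Released structure: two simple spans AC and CE with a hinge at C.
End slopes at the hinge C, treating each span as simply supported:
  span AC: UDL 13: wL³/(24EI) = 541.7/EI
  span CE: point load 18.2 at a = 1.39: Pab(L + b)/(6LEI) = 15.82/EI
  relative rotation θ_0 = (541.7 + 15.82)/EI = 557.5/EI
A unit hogging moment at C produces rotation L₁/(3EI) + L₂/(3EI) = 4.567/EI.
Slope continuity at C: θ_0 = M_C·4.567/EI, so M_C = 557.5/4.567 = 122.1 kip·ft (hogging).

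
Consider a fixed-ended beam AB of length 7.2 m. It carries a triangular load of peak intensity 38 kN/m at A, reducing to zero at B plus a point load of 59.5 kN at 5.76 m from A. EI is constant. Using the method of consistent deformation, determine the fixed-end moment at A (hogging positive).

Release both end moments; the primary structure is a simply-supported span AB with redundants M_A and M_B.
End rotations of the released simple span under the applied load (×1/EI):
  at A: triangular load, peak 38: w₀L³/(45EI) = 315.2/EI
  at B: triangular load, peak 38: 7w₀L³/(360EI) = 275.8/EI
  at A: point load 59.5 at a = 5.76: Pab(L + b)/(6LEI) = 98.7/EI
  at B: point load 59.5 at a = 5.76: Pab(L + a)/(6LEI) = 148.1/EI
  θ_A0 = 413.9/EI,  θ_B0 = 423.8/EI
Flexibility coefficients: a unit moment at one end gives L/(3EI) there and L/(6EI) at the far end, so f₁₁ = f₂₂ = 2.4/EI and f₁₂ = f₂₁ = 1.2/EI.
Compatibility — zero rotation at each built-in end:
  2.4 M_A + 1.2 M_B = 413.9
  1.2 M_A + 2.4 M_B = 423.8
Solving the pair gives M_A = 112.2 kN·m and M_B = 120.5 kN·m (hogging).

M_A = 112.2 kN·m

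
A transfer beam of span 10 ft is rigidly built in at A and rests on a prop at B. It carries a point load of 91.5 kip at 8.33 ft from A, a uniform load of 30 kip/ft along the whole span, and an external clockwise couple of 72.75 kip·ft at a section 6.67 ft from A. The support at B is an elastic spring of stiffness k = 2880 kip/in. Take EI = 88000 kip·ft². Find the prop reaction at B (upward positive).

Take the reaction at B as the redundant and release it; the primary structure is a cantilever fixed at A.
Free-end deflection of the primary structure under the applied loading (downward +):
  point load 91.5 at a = 8.33: Pa²(3L − a)/(6EI) = 22931/EI
  UDL 30: wL⁴/(8EI) = 37500/EI
  clockwise couple 72.75 at a = 6.67: M₀a(2L − a)/(2EI) = 3234/EI
  δ_0 = 63665/EI
Flexibility coefficient — unit upward force at B: δ_{BB} = L³/(3EI) = 333.3/EI.
With EI = 88000 kip·ft²: δ_0 = 0.72346 ft and δ_{BB} = 0.003788 ft/kip.
Compatibility — the spring shortens by R_B/k under the reaction it provides: δ_0 − R_B·δ_{BB} = R_B/k. With 1/k = 1/(2880×12) ft/kip = 0.000029 ft/kip, R_B = δ_0 / (δ_{BB} + 1/k) = 0.72346 / (0.003788 + 0.000029) = 189.5 kip.

R_B = 189.5 kip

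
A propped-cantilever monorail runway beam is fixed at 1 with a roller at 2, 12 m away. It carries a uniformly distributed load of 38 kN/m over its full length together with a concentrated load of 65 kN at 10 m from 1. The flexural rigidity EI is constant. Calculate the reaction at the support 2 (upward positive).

R_2 = 219.9 kN

Take the reaction at 2 as the redundant and release it; the primary structure is a cantilever fixed at 1.
Deflection at 2 on the released cantilever, summing each load's contribution:
  UDL 38: wL⁴/(8EI) = 98496/EI
  point load 65 at a = 10: Pa²(3L − a)/(6EI) = 28167/EI
  δ_0 = 126663/EI
Flexibility coefficient — unit upward force at 2: δ_{22} = L³/(3EI) = 576/EI.
The prop prevents deflection at 2: R_2 = δ_0/δ_{22} = 126663/576 = 219.9 kN.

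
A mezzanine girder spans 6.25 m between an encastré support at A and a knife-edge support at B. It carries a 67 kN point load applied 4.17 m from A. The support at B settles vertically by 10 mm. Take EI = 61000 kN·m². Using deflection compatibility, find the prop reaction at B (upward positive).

Choose R_B as the redundant. The primary structure is the cantilever fixed at A.
Deflection at B on the released cantilever, summing each load's contribution:
  point load 67 at a = 4.17: Pa²(3L − a)/(6EI) = 2831/EI
Tip deflection under a unit load at B: L³/(3EI) = 81.38/EI.
With EI = 61000 kN·m²: δ_0 = 0.046411 m and δ_{BB} = 0.001334 m/kN.
Compatibility — the beam at B must follow the support down by 0.01 m: δ_0 − R_B·δ_{BB} = 0.01, so R_B = (0.046411 − 0.01)/0.001334 = 27.29 kN.

R_B = 27.29 kN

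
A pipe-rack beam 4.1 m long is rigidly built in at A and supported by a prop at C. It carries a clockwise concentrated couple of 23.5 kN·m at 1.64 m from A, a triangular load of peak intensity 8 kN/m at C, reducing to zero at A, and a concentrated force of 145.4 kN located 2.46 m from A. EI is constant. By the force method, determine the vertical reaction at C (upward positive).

Choose R_C as the redundant. The primary structure is the cantilever fixed at A.
Free-end deflection of the primary structure under the applied loading (downward +):
  clockwise couple 23.5 at a = 1.64: M₀a(2L − a)/(2EI) = 126.4/EI
  triangular load, peak 8 at the free end: 11w₀L⁴/(120EI) = 207.2/EI
  point load 145.4 at a = 2.46: Pa²(3L − a)/(6EI) = 1443/EI
  δ_0 = 1777/EI
Tip deflection under a unit load at C: L³/(3EI) = 22.97/EI.
Compatibility at C: δ_0 − R_C·δ_{CC} = 0, so R_C = 1777/22.97 = 77.34 kN.

R_C = 77.34 kN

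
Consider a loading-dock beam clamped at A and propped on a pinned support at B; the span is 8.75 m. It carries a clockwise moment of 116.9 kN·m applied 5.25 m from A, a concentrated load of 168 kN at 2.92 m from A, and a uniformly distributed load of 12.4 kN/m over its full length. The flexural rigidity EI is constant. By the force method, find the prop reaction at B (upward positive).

Take the reaction at B as the redundant and release it; the primary structure is a cantilever fixed at A.
Downward deflection at the released point B due to the loads:
  clockwise couple 116.9 at a = 5.25: M₀a(2L − a)/(2EI) = 3759/EI
  point load 168 at a = 2.92: Pa²(3L − a)/(6EI) = 5570/EI
  UDL 12.4: wL⁴/(8EI) = 9086/EI
  δ_0 = 18415/EI
Tip deflection under a unit load at B: L³/(3EI) = 223.3/EI.
The prop prevents deflection at B: R_B = δ_0/δ_{BB} = 18415/223.3 = 82.46 kN.

R_B = 82.46 kN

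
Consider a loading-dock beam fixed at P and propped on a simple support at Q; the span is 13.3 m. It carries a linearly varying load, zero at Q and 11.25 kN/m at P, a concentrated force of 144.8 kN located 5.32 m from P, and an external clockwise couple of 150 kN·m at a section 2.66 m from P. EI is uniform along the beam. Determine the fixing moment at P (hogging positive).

Release the roller at Q. Primary structure: cantilever fixed at P.
Deflection at Q on the released cantilever, summing each load's contribution:
  triangular load, peak 11.25 at the fixed end: w₀L⁴/(30EI) = 11734/EI
  point load 144.8 at a = 5.32: Pa²(3L − a)/(6EI) = 23619/EI
  clockwise couple 150 at a = 2.66: M₀a(2L − a)/(2EI) = 4776/EI
  δ_0 = 40129/EI
Tip deflection under a unit load at Q: L³/(3EI) = 784.2/EI.
The prop prevents deflection at Q: R_Q = δ_0/δ_{QQ} = 40129/784.2 = 51.17 kN.
Moment equilibrium about P: M_P = Σ(load moments about P) − R_Q·L = 1252 − 51.17×13.3 = 571.4 kN·m.

M_P = 571.4 kN·m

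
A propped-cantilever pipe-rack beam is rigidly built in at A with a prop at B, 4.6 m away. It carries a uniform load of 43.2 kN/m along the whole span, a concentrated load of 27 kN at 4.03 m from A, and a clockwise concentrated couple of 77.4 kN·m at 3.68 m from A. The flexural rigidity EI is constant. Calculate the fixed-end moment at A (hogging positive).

M_A = 87.78 kN·m

Remove the prop at B; the released (primary) structure is a cantilever built in at A.
Free-end deflection of the primary structure under the applied loading (downward +):
  UDL 43.2: wL⁴/(8EI) = 2418/EI
  point load 27 at a = 4.03: Pa²(3L − a)/(6EI) = 714/EI
  clockwise couple 77.4 at a = 3.68: M₀a(2L − a)/(2EI) = 786.1/EI
  δ_0 = 3918/EI
Tip deflection under a unit load at B: L³/(3EI) = 32.45/EI.
Compatibility at B: δ_0 − R_B·δ_{BB} = 0, so R_B = 3918/32.45 = 120.8 kN.
Moment equilibrium about A: M_A = Σ(load moments about A) − R_B·L = 643.3 − 120.8×4.6 = 87.78 kN·m.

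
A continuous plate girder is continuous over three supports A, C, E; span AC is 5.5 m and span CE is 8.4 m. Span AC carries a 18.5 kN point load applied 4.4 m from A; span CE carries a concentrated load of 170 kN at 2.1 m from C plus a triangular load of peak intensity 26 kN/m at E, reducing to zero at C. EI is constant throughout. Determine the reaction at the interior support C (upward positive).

Insert a hinge at C; M_C is the redundant, and each span becomes simply supported.
Discontinuity in slope at C on the released structure — sum the simple-span end rotations:
  span AC: point load 18.5 at a = 4.4: Pab(L + a)/(6LEI) = 26.86/EI
  span CE: point load 170 at a = 2.1: Pab(L + b)/(6LEI) = 656/EI
  span CE: triangular load, peak 26: 7w₀L³/(360EI) = 299.6/EI
  relative rotation θ_0 = (26.86 + 955.6)/EI = 982.5/EI
A unit hogging moment at C produces rotation L₁/(3EI) + L₂/(3EI) = 4.633/EI.
Compatibility: M_C·(L₁+L₂)/(3EI) = θ_0, giving M_C = 212 kN·m (hogging).
Span AC, ΣM about A with M_C applied at C: R_C^{AC}·5.5 = 81.4 + 212, so R_C^{AC} = 53.35 kN and R_A = 18.5 − 53.35 = -34.85 kN.
Span CE, ΣM about E: R_C^{CE}·8.4 = 1377 + 212, so R_C^{CE} = 189.1 kN and R_E = 279.2 − 189.1 = 90.06 kN.
R_C = 53.35 + 189.1 = 242.5 kN.

R_C = 242.5 kN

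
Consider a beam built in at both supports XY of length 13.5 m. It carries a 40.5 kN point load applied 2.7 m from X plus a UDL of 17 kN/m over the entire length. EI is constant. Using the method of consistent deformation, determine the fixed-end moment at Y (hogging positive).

M_Y = 275.7 kN·m

Take the two fixed-end moments M_X, M_Y as redundants; the released structure is the simple span XY.
End rotations of the released simple span under the applied load (×1/EI):
  at X: point load 40.5 at a = 2.7: Pab(L + b)/(6LEI) = 354.3/EI
  at Y: point load 40.5 at a = 2.7: Pab(L + a)/(6LEI) = 236.2/EI
  at X: UDL 17: wL³/(24EI) = 1743/EI
  at Y: UDL 17: wL³/(24EI) = 1743/EI
  θ_X0 = 2097/EI,  θ_Y0 = 1979/EI
Flexibility coefficients: a unit moment at one end gives L/(3EI) there and L/(6EI) at the far end, so f₁₁ = f₂₂ = 4.5/EI and f₁₂ = f₂₁ = 2.25/EI.
Compatibility — zero rotation at each built-in end:
  4.5 M_X + 2.25 M_Y = 2097
  2.25 M_X + 4.5 M_Y = 1979
Solving the pair gives M_X = 328.2 kN·m and M_Y = 275.7 kN·m (hogging).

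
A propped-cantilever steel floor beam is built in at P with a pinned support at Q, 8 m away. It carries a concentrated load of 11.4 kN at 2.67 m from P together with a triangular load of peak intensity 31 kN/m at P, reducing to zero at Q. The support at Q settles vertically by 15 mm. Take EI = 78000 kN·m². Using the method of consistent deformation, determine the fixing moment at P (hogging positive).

M_P = 204 kN·m

Take the reaction at Q as the redundant and release it; the primary structure is a cantilever fixed at P.
Deflection at Q on the released cantilever, summing each load's contribution:
  point load 11.4 at a = 2.67: Pa²(3L − a)/(6EI) = 288.9/EI
  triangular load, peak 31 at the fixed end: w₀L⁴/(30EI) = 4233/EI
  δ_0 = 4521/EI
Flexibility coefficient — unit upward force at Q: δ_{QQ} = L³/(3EI) = 170.7/EI.
With EI = 78000 kN·m²: δ_0 = 0.057967 m and δ_{QQ} = 0.002188 m/kN.
Compatibility — the beam at Q must follow the support down by 0.015 m: δ_0 − R_Q·δ_{QQ} = 0.015, so R_Q = (0.057967 − 0.015)/0.002188 = 19.64 kN.
Moment equilibrium about P: M_P = Σ(load moments about P) − R_Q·L = 361.1 − 19.64×8 = 204 kN·m.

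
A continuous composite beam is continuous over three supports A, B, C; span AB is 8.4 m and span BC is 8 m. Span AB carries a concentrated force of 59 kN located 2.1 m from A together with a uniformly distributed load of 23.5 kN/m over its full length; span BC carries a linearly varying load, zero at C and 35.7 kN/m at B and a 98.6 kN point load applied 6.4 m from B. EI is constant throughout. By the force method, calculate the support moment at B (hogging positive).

Release continuity at B by inserting a hinge; the redundant is the internal moment M_B. The primary structure is two simply-supported spans AB and BC.
Rotations at B on the released spans (each span's end-slope, ×1/EI):
  span AB: point load 59 at a = 2.1: Pab(L + a)/(6LEI) = 162.6/EI
  span AB: UDL 23.5: wL³/(24EI) = 580.4/EI
  span BC: triangular load, peak 35.7: w₀L³/(45EI) = 406.2/EI
  span BC: point load 98.6 at a = 6.4: Pab(L + b)/(6LEI) = 201.9/EI
  relative rotation θ_0 = (743 + 608.1)/EI = 1351/EI
A unit hogging moment at B produces rotation L₁/(3EI) + L₂/(3EI) = 5.467/EI.
Compatibility: M_B·(L₁+L₂)/(3EI) = θ_0, giving M_B = 247.2 kN·m (hogging).

M_B = 247.2 kN·m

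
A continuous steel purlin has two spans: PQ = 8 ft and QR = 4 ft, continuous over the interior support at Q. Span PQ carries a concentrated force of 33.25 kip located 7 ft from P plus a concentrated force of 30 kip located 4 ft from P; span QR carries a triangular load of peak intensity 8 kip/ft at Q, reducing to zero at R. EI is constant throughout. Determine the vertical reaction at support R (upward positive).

R_R = -7.424 kip

Insert a hinge at Q; M_Q is the redundant, and each span becomes simply supported.
Discontinuity in slope at Q on the released structure — sum the simple-span end rotations:
  span PQ: point load 33.25 at a = 7: Pab(L + a)/(6LEI) = 72.73/EI
  span PQ: point load 30 at a = 4: Pab(L + a)/(6LEI) = 120/EI
  span QR: triangular load, peak 8: w₀L³/(45EI) = 11.38/EI
  relative rotation θ_0 = (192.7 + 11.38)/EI = 204.1/EI
A unit hogging moment at Q produces rotation L₁/(3EI) + L₂/(3EI) = 4/EI.
Compatibility: M_Q·(L₁+L₂)/(3EI) = θ_0, giving M_Q = 51.03 kip·ft (hogging).
Span QR, ΣM about R: R_Q^{QR}·4 = 42.67 + 51.03, so R_Q^{QR} = 23.42 kip and R_R = 16 − 23.42 = -7.424 kip.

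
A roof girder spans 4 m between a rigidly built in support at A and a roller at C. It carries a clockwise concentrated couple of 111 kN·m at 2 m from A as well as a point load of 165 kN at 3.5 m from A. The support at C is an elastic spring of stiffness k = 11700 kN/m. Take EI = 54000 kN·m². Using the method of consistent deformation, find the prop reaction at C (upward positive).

Choose R_C as the redundant. The primary structure is the cantilever fixed at A.
Deflection at C on the released cantilever, summing each load's contribution:
  clockwise couple 111 at a = 2: M₀a(2L − a)/(2EI) = 666/EI
  point load 165 at a = 3.5: Pa²(3L − a)/(6EI) = 2863/EI
  δ_0 = 3529/EI
Flexibility coefficient — unit upward force at C: δ_{CC} = L³/(3EI) = 21.33/EI.
With EI = 54000 kN·m²: δ_0 = 0.06536 m and δ_{CC} = 0.000395 m/kN.
Compatibility — the spring shortens by R_C/k under the reaction it provides: δ_0 − R_C·δ_{CC} = R_C/k. With 1/k = 0.000085 m/kN, R_C = δ_0 / (δ_{CC} + 1/k) = 0.06536 / (0.000395 + 0.000085) = 136 kN.

R_C = 136 kN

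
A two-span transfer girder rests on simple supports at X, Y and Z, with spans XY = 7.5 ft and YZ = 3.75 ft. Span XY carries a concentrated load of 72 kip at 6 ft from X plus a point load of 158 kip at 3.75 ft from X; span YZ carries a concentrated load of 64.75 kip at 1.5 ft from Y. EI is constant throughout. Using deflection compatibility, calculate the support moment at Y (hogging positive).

Insert a hinge at Y; M_Y is the redundant, and each span becomes simply supported.
End slopes at the hinge Y, treating each span as simply supported:
  span XY: point load 72 at a = 6: Pab(L + a)/(6LEI) = 194.4/EI
  span XY: point load 158 at a = 3.75: Pab(L + a)/(6LEI) = 555.5/EI
  span YZ: point load 64.75 at a = 1.5: Pab(L + b)/(6LEI) = 58.27/EI
  relative rotation θ_0 = (749.9 + 58.27)/EI = 808.1/EI
A unit hogging moment at Y produces rotation L₁/(3EI) + L₂/(3EI) = 3.75/EI.
Compatibility: M_Y·(L₁+L₂)/(3EI) = θ_0, giving M_Y = 215.5 kip·ft (hogging).

M_Y = 215.5 kip·ft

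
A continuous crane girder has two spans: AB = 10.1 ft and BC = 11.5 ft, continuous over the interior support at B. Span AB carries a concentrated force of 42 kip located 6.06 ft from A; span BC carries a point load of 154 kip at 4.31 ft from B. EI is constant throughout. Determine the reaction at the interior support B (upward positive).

R_B = 162 kip

Take M_B as the redundant. Released structure: two simple spans AB and BC with a hinge at B.
Rotations at B on the released spans (each span's end-slope, ×1/EI):
  span AB: point load 42 at a = 6.06: Pab(L + a)/(6LEI) = 274.2/EI
  span BC: point load 154 at a = 4.31: Pab(L + b)/(6LEI) = 1293/EI
  relative rotation θ_0 = (274.2 + 1293)/EI = 1567/EI
A unit hogging moment at B produces rotation L₁/(3EI) + L₂/(3EI) = 7.2/EI.
Slope continuity at B: θ_0 = M_B·7.2/EI, so M_B = 1567/7.2 = 217.6 kip·ft (hogging).
Span AB, ΣM about A with M_B applied at B: R_B^{AB}·10.1 = 254.5 + 217.6, so R_B^{AB} = 46.75 kip and R_A = 42 − 46.75 = -4.747 kip.
Span BC, ΣM about C: R_B^{BC}·11.5 = 1107 + 217.6, so R_B^{BC} = 115.2 kip and R_C = 154 − 115.2 = 38.79 kip.
R_B = 46.75 + 115.2 = 162 kip.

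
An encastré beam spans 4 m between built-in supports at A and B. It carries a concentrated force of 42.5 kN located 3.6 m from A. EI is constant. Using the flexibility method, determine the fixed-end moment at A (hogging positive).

Take the two fixed-end moments M_A, M_B as redundants; the released structure is the simple span AB.
Simple-span end rotations at A and B under the given loads:
  at A: point load 42.5 at a = 3.6: Pab(L + b)/(6LEI) = 11.22/EI
  at B: point load 42.5 at a = 3.6: Pab(L + a)/(6LEI) = 19.38/EI
  θ_A0 = 11.22/EI,  θ_B0 = 19.38/EI
Flexibility coefficients: a unit moment at one end gives L/(3EI) there and L/(6EI) at the far end, so f₁₁ = f₂₂ = 1.333/EI and f₁₂ = f₂₁ = 0.6667/EI.
Compatibility — zero rotation at each built-in end:
  1.333 M_A + 0.6667 M_B = 11.22
  0.6667 M_A + 1.333 M_B = 19.38
Solving the pair gives M_A = 1.53 kN·m and M_B = 13.77 kN·m (hogging).

M_A = 1.53 kN·m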